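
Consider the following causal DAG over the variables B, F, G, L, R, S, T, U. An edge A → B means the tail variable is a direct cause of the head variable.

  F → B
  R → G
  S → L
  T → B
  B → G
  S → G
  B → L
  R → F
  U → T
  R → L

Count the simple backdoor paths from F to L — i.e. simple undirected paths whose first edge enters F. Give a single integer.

A backdoor path from F to L is any simple undirected path whose first edge points into F (i.e. leaves F via a parent).
Parents of F: {R}.
Enumerating:
  P1: F <- R -> G <- B -> L
  P2: F <- R -> G <- S -> L
  P3: F <- R -> L
That exhausts the simple backdoor paths. Count: 3.

3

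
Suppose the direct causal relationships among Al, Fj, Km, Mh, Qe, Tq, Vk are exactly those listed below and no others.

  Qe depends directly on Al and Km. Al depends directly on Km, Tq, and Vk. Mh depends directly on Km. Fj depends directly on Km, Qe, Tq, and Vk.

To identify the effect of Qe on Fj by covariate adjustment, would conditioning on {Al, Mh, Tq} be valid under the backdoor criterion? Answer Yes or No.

No

Backdoor paths from Qe to Fj (paths whose first edge points into Qe):
  P1: Qe <- Km -> Al <- Vk -> Fj
  P2: Qe <- Km -> Al <- Tq -> Fj
  P3: Qe <- Km -> Fj
  P4: Qe <- Al <- Vk -> Fj
  P5: Qe <- Al <- Km -> Fj
  P6: Qe <- Al <- Tq -> Fj
Condition 1 (no descendant of Qe in the set): holds — descendants of Qe are {Fj}; none are in {Al, Mh, Tq}.
Condition 2 (every backdoor path blocked by {Al, Mh, Tq}):
  P1: open — collider(s) Al are conditioned on (or have a conditioned descendant) and no non-collider on the path is in the set.
  P2: blocked at fork node Tq ∈ conditioning set.
  P3: open — no interior node is in the conditioning set.
  P4: blocked at chain node Al ∈ conditioning set.
  P5: blocked at chain node Al ∈ conditioning set.
  P6: blocked at chain node Al ∈ conditioning set.
{Al, Mh, Tq} does not satisfy the backdoor criterion.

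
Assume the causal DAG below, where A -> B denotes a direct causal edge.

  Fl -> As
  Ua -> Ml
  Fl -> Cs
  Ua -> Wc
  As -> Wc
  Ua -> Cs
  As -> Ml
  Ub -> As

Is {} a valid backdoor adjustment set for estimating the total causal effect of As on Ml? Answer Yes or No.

Backdoor paths from As to Ml (paths whose first edge points into As):
  P1: As <- Fl -> Cs <- Ua -> Ml
Condition 1 (no descendant of As in the set): holds — descendants of As are {Ml, Wc}; none are in {}.
Condition 2 (every backdoor path blocked by {}):
  P1: blocked at collider Cs (neither it nor any descendant is in the conditioning set).
{} satisfies the backdoor criterion.

Yes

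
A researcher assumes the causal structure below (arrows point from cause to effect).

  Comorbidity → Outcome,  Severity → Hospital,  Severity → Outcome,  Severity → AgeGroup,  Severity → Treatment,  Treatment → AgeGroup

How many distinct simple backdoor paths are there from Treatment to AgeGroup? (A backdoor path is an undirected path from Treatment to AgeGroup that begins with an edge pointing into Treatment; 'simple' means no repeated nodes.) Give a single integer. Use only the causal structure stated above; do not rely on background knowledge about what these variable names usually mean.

1

A backdoor path from Treatment to AgeGroup is any simple undirected path whose first edge points into Treatment (i.e. leaves Treatment via a parent).
Parents of Treatment: {Severity}.
Enumerating:
  P1: Treatment <- Severity -> AgeGroup
That exhausts the simple backdoor paths. Count: 1.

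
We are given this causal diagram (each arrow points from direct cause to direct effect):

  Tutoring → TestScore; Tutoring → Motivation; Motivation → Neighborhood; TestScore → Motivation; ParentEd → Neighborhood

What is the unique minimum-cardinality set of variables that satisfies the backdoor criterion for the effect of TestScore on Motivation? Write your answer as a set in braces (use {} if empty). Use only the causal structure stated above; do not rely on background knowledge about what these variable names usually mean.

{Tutoring}

Variables eligible for adjustment (non-descendants of TestScore, excluding TestScore and Motivation): {ParentEd, Tutoring}.
Backdoor paths from TestScore to Motivation:
  P1: TestScore <- Tutoring -> Motivation
The empty set is not sufficient: P1 (TestScore <- Tutoring -> Motivation) has no collider blocking it and no conditioned non-collider, so it is open.
Try {Tutoring}:
  P1: blocked at fork node Tutoring ∈ conditioning set.
{Tutoring} contains no descendant of TestScore and blocks every backdoor path.
No other singleton works — e.g. {ParentEd} leaves P1 open — so {Tutoring} is the unique smallest valid adjustment set.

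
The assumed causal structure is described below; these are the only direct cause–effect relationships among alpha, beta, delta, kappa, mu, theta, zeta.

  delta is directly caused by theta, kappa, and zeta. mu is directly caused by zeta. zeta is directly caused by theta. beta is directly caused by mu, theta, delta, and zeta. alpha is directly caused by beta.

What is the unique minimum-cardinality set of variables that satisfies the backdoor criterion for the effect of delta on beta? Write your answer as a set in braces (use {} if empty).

{theta, zeta}

Variables eligible for adjustment (non-descendants of delta, excluding delta and beta): {kappa, mu, theta, zeta}.
Backdoor paths from delta to beta:
  P1: delta <- theta -> zeta -> mu -> beta
  P2: delta <- theta -> zeta -> beta
  P3: delta <- theta -> beta
  P4: delta <- zeta <- theta -> beta
  P5: delta <- zeta -> mu -> beta
  P6: delta <- zeta -> beta
The empty set is not sufficient: P1 (delta <- theta -> zeta -> mu -> beta) has no collider blocking it and no conditioned non-collider, so it is open.
Try {theta, zeta}:
  P1: blocked at fork node theta ∈ conditioning set.
  P2: blocked at fork node theta ∈ conditioning set.
  P3: blocked at fork node theta ∈ conditioning set.
  P4: blocked at chain node zeta ∈ conditioning set.
  P5: blocked at fork node zeta ∈ conditioning set.
  P6: blocked at fork node zeta ∈ conditioning set.
{theta, zeta} contains no descendant of delta and blocks every backdoor path.
Every element of {theta, zeta} is needed (dropping theta leaves P3 open; dropping zeta leaves P5 open), so no proper subset is valid.
Among all size-2 subsets of the eligible variables, only {theta, zeta} blocks every backdoor path, so it is the unique smallest valid adjustment set.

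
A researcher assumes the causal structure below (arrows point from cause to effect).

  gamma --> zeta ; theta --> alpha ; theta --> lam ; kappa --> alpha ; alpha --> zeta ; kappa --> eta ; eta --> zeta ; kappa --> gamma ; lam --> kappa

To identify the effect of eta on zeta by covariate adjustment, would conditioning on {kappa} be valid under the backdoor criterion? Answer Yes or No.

Yes

Backdoor paths from eta to zeta (paths whose first edge points into eta):
  P1: eta <- kappa <- lam <- theta -> alpha -> zeta
  P2: eta <- kappa -> gamma -> zeta
  P3: eta <- kappa -> alpha -> zeta
Condition 1 (no descendant of eta in the set): holds — descendants of eta are {zeta}; none are in {kappa}.
Condition 2 (every backdoor path blocked by {kappa}):
  P1: blocked at chain node kappa ∈ conditioning set.
  P2: blocked at fork node kappa ∈ conditioning set.
  P3: blocked at fork node kappa ∈ conditioning set.
{kappa} satisfies the backdoor criterion.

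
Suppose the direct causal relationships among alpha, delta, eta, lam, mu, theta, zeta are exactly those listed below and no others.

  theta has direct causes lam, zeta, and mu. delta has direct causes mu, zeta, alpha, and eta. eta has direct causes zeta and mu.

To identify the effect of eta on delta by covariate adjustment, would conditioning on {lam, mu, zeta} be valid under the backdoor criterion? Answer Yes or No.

Backdoor paths from eta to delta (paths whose first edge points into eta):
  P1: eta <- mu -> delta
  P2: eta <- mu -> theta <- zeta -> delta
  P3: eta <- zeta -> delta
  P4: eta <- zeta -> theta <- mu -> delta
Condition 1 (no descendant of eta in the set): holds — descendants of eta are {delta}; none are in {lam, mu, zeta}.
Condition 2 (every backdoor path blocked by {lam, mu, zeta}):
  P1: blocked at fork node mu ∈ conditioning set.
  P2: blocked at fork node mu ∈ conditioning set.
  P3: blocked at fork node zeta ∈ conditioning set.
  P4: blocked at fork node zeta ∈ conditioning set.
{lam, mu, zeta} satisfies the backdoor criterion.

Yes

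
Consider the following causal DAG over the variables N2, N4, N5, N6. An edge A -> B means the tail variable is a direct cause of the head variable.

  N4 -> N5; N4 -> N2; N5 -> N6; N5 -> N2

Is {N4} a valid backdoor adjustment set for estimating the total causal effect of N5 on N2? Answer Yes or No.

Yes

Backdoor paths from N5 to N2 (paths whose first edge points into N5):
  P1: N5 <- N4 -> N2
Condition 1 (no descendant of N5 in the set): holds — descendants of N5 are {N2, N6}; none are in {N4}.
Condition 2 (every backdoor path blocked by {N4}):
  P1: blocked at fork node N4 ∈ conditioning set.
{N4} satisfies the backdoor criterion.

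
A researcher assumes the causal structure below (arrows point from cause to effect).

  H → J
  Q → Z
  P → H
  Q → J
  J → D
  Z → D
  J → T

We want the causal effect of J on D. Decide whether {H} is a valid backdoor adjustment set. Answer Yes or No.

Backdoor paths from J to D (paths whose first edge points into J):
  P1: J <- Q -> Z -> D
Condition 1 (no descendant of J in the set): holds — descendants of J are {D, T}; none are in {H}.
Condition 2 (every backdoor path blocked by {H}):
  P1: open — no interior node is in the conditioning set.
{H} does not satisfy the backdoor criterion.

No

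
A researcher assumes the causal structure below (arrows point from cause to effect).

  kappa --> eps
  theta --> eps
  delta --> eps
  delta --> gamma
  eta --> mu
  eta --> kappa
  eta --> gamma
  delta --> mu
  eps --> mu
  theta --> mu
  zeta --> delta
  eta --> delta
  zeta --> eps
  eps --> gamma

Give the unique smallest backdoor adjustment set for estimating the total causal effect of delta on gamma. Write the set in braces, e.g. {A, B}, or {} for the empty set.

{eta, zeta}

Variables eligible for adjustment (non-descendants of delta, excluding delta and gamma): {eta, kappa, theta, zeta}.
Backdoor paths from delta to gamma:
  P1: delta <- eta -> kappa -> eps -> gamma
  P2: delta <- eta -> mu <- theta -> eps -> gamma
  P3: delta <- eta -> mu <- eps -> gamma
  P4: delta <- eta -> gamma
  P5: delta <- zeta -> eps <- theta -> mu <- eta -> gamma
  P6: delta <- zeta -> eps <- kappa <- eta -> gamma
  P7: delta <- zeta -> eps -> mu <- eta -> gamma
  P8: delta <- zeta -> eps -> gamma
The empty set is not sufficient: P1 (delta <- eta -> kappa -> eps -> gamma) has no collider blocking it and no conditioned non-collider, so it is open.
Try {eta, zeta}:
  P1: blocked at fork node eta ∈ conditioning set.
  P2: blocked at fork node eta ∈ conditioning set.
  P3: blocked at fork node eta ∈ conditioning set.
  P4: blocked at fork node eta ∈ conditioning set.
  P5: blocked at fork node zeta ∈ conditioning set.
  P6: blocked at fork node zeta ∈ conditioning set.
  P7: blocked at fork node zeta ∈ conditioning set.
  P8: blocked at fork node zeta ∈ conditioning set.
{eta, zeta} contains no descendant of delta and blocks every backdoor path.
Every element of {eta, zeta} is needed (dropping eta leaves P1 open; dropping zeta leaves P8 open), so no proper subset is valid.
Among all size-2 subsets of the eligible variables, only {eta, zeta} blocks every backdoor path, so it is the unique smallest valid adjustment set.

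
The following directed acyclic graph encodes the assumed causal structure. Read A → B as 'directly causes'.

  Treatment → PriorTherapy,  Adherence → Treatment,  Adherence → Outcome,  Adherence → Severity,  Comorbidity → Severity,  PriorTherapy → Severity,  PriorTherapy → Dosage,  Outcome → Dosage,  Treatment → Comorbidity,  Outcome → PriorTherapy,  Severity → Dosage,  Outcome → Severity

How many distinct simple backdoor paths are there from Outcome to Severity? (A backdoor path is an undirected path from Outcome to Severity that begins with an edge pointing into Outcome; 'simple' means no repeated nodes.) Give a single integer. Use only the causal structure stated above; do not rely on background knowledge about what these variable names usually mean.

4

A backdoor path from Outcome to Severity is any simple undirected path whose first edge points into Outcome (i.e. leaves Outcome via a parent).
Parents of Outcome: {Adherence}.
Enumerating:
  P1: Outcome <- Adherence -> Treatment -> Comorbidity -> Severity
  P2: Outcome <- Adherence -> Treatment -> PriorTherapy -> Severity
  P3: Outcome <- Adherence -> Treatment -> PriorTherapy -> Dosage <- Severity
  P4: Outcome <- Adherence -> Severity
That exhausts the simple backdoor paths. Count: 4.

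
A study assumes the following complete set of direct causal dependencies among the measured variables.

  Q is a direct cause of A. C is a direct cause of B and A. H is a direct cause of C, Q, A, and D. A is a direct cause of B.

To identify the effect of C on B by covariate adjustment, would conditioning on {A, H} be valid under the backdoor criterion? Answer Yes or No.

Backdoor paths from C to B (paths whose first edge points into C):
  P1: C <- H -> Q -> A -> B
  P2: C <- H -> A -> B
Condition 1 (no descendant of C in the set): FAILS — A is a descendant of C.
Condition 2 (every backdoor path blocked by {A, H}):
  P1: blocked at fork node H ∈ conditioning set.
  P2: blocked at fork node H ∈ conditioning set.
{A, H} does not satisfy the backdoor criterion.

No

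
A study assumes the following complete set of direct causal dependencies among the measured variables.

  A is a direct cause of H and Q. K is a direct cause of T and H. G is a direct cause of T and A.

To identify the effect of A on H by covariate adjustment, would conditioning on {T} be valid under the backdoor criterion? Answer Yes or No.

Backdoor paths from A to H (paths whose first edge points into A):
  P1: A <- G -> T <- K -> H
Condition 1 (no descendant of A in the set): holds — descendants of A are {H, Q}; none are in {T}.
Condition 2 (every backdoor path blocked by {T}):
  P1: open — collider(s) T are conditioned on (or have a conditioned descendant) and no non-collider on the path is in the set.
{T} does not satisfy the backdoor criterion.

No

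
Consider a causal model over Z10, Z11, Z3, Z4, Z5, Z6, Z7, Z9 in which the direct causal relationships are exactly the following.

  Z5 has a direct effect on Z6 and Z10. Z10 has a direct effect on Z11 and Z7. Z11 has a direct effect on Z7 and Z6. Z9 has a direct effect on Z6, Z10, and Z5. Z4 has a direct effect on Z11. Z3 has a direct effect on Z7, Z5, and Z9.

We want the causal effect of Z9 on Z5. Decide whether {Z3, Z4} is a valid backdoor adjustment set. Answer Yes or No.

Backdoor paths from Z9 to Z5 (paths whose first edge points into Z9):
  P1: Z9 <- Z3 -> Z5
  P2: Z9 <- Z3 -> Z7 <- Z10 <- Z5
  P3: Z9 <- Z3 -> Z7 <- Z10 -> Z11 -> Z6 <- Z5
  P4: Z9 <- Z3 -> Z7 <- Z11 <- Z10 <- Z5
  P5: Z9 <- Z3 -> Z7 <- Z11 -> Z6 <- Z5
Condition 1 (no descendant of Z9 in the set): holds — descendants of Z9 are {Z10, Z11, Z5, Z6, Z7}; none are in {Z3, Z4}.
Condition 2 (every backdoor path blocked by {Z3, Z4}):
  P1: blocked at fork node Z3 ∈ conditioning set.
  P2: blocked at fork node Z3 ∈ conditioning set.
  P3: blocked at fork node Z3 ∈ conditioning set.
  P4: blocked at fork node Z3 ∈ conditioning set.
  P5: blocked at fork node Z3 ∈ conditioning set.
{Z3, Z4} satisfies the backdoor criterion.

Yes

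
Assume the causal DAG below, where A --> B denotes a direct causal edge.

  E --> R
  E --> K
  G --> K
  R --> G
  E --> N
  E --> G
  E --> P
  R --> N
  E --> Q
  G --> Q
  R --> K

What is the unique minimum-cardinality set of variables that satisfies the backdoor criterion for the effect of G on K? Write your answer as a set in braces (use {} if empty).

Variables eligible for adjustment (non-descendants of G, excluding G and K): {E, N, P, R}.
Backdoor paths from G to K:
  P1: G <- E -> R -> K
  P2: G <- E -> K
  P3: G <- E -> N <- R -> K
  P4: G <- R <- E -> K
  P5: G <- R -> K
  P6: G <- R -> N <- E -> K
The empty set is not sufficient: P1 (G <- E -> R -> K) has no collider blocking it and no conditioned non-collider, so it is open.
Try {E, R}:
  P1: blocked at fork node E ∈ conditioning set.
  P2: blocked at fork node E ∈ conditioning set.
  P3: blocked at fork node E ∈ conditioning set.
  P4: blocked at chain node R ∈ conditioning set.
  P5: blocked at fork node R ∈ conditioning set.
  P6: blocked at fork node R ∈ conditioning set.
{E, R} contains no descendant of G and blocks every backdoor path.
Every element of {E, R} is needed (dropping E leaves P2 open; dropping R leaves P5 open), so no proper subset is valid.
Among all size-2 subsets of the eligible variables, only {E, R} blocks every backdoor path, so it is the unique smallest valid adjustment set.

{E, R}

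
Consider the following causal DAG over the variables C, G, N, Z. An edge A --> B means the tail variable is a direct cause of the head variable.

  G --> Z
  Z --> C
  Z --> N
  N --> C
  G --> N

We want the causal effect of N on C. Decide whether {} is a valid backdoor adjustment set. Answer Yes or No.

Backdoor paths from N to C (paths whose first edge points into N):
  P1: N <- G -> Z -> C
  P2: N <- Z -> C
Condition 1 (no descendant of N in the set): holds — descendants of N are {C}; none are in {}.
Condition 2 (every backdoor path blocked by {}):
  P1: open — no interior node is in the conditioning set.
  P2: open — no interior node is in the conditioning set.
{} does not satisfy the backdoor criterion.

No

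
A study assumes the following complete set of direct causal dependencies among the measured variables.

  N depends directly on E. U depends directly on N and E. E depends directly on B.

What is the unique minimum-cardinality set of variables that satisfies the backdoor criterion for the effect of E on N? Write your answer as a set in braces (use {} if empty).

Variables eligible for adjustment (non-descendants of E, excluding E and N): {B}.
Backdoor paths from E to N:
  (none)
With no backdoor paths the empty set already satisfies the criterion, and it is trivially minimal.

{}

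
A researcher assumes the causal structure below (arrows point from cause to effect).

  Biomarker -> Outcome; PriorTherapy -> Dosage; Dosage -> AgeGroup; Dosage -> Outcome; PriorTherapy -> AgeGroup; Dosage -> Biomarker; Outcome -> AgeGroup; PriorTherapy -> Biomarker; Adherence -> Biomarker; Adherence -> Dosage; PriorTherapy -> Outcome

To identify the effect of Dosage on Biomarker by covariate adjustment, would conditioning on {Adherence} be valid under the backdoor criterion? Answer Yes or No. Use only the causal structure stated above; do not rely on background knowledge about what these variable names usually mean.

Backdoor paths from Dosage to Biomarker (paths whose first edge points into Dosage):
  P1: Dosage <- PriorTherapy -> Biomarker
  P2: Dosage <- PriorTherapy -> Outcome <- Biomarker
  P3: Dosage <- PriorTherapy -> AgeGroup <- Outcome <- Biomarker
  P4: Dosage <- Adherence -> Biomarker
Condition 1 (no descendant of Dosage in the set): holds — descendants of Dosage are {AgeGroup, Biomarker, Outcome}; none are in {Adherence}.
Condition 2 (every backdoor path blocked by {Adherence}):
  P1: open — no interior node is in the conditioning set.
  P2: blocked at collider Outcome (neither it nor any descendant is in the conditioning set).
  P3: blocked at collider AgeGroup (neither it nor any descendant is in the conditioning set).
  P4: blocked at fork node Adherence ∈ conditioning set.
{Adherence} does not satisfy the backdoor criterion.

No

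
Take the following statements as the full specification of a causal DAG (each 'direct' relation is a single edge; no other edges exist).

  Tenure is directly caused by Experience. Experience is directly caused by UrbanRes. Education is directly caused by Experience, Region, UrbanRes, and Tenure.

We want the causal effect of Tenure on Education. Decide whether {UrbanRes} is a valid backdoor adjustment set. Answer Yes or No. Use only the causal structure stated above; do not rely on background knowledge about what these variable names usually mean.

Backdoor paths from Tenure to Education (paths whose first edge points into Tenure):
  P1: Tenure <- Experience <- UrbanRes -> Education
  P2: Tenure <- Experience -> Education
Condition 1 (no descendant of Tenure in the set): holds — descendants of Tenure are {Education}; none are in {UrbanRes}.
Condition 2 (every backdoor path blocked by {UrbanRes}):
  P1: blocked at fork node UrbanRes ∈ conditioning set.
  P2: open — no interior node is in the conditioning set.
{UrbanRes} does not satisfy the backdoor criterion.

No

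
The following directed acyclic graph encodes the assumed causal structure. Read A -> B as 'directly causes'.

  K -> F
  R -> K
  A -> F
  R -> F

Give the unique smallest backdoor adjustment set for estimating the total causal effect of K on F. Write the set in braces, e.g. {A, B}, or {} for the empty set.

{R}

Variables eligible for adjustment (non-descendants of K, excluding K and F): {A, R}.
Backdoor paths from K to F:
  P1: K <- R -> F
The empty set is not sufficient: P1 (K <- R -> F) has no collider blocking it and no conditioned non-collider, so it is open.
Try {R}:
  P1: blocked at fork node R ∈ conditioning set.
{R} contains no descendant of K and blocks every backdoor path.
No other singleton works — e.g. {A} leaves P1 open — so {R} is the unique smallest valid adjustment set.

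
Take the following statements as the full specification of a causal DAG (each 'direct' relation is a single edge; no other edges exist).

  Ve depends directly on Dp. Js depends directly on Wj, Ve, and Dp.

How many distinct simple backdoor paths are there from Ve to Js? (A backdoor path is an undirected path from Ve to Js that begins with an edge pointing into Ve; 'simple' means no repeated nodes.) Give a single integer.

A backdoor path from Ve to Js is any simple undirected path whose first edge points into Ve (i.e. leaves Ve via a parent).
Parents of Ve: {Dp}.
Enumerating:
  P1: Ve <- Dp -> Js
That exhausts the simple backdoor paths. Count: 1.

1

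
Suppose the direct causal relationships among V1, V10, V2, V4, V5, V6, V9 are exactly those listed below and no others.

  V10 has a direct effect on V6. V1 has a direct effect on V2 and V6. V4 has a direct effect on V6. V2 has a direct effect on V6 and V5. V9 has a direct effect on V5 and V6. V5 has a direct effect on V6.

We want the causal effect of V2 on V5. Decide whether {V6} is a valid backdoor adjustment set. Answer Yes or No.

No

Backdoor paths from V2 to V5 (paths whose first edge points into V2):
  P1: V2 <- V1 -> V6 <- V9 -> V5
  P2: V2 <- V1 -> V6 <- V5
Condition 1 (no descendant of V2 in the set): FAILS — V6 is a descendant of V2.
Condition 2 (every backdoor path blocked by {V6}):
  P1: open — collider(s) V6 are conditioned on (or have a conditioned descendant) and no non-collider on the path is in the set.
  P2: open — collider(s) V6 are conditioned on (or have a conditioned descendant) and no non-collider on the path is in the set.
{V6} does not satisfy the backdoor criterion.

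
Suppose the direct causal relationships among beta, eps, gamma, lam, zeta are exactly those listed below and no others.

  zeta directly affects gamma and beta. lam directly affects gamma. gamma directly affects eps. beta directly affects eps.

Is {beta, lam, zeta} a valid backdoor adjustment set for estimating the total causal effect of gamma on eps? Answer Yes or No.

Backdoor paths from gamma to eps (paths whose first edge points into gamma):
  P1: gamma <- zeta -> beta -> eps
Condition 1 (no descendant of gamma in the set): holds — descendants of gamma are {eps}; none are in {beta, lam, zeta}.
Condition 2 (every backdoor path blocked by {beta, lam, zeta}):
  P1: blocked at fork node zeta ∈ conditioning set.
{beta, lam, zeta} satisfies the backdoor criterion.

Yes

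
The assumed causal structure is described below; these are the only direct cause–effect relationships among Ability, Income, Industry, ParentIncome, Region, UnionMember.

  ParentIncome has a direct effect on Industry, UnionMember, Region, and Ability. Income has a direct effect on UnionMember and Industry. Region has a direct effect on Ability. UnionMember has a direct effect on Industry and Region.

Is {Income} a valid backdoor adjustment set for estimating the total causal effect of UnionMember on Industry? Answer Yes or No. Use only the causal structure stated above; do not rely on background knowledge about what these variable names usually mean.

Backdoor paths from UnionMember to Industry (paths whose first edge points into UnionMember):
  P1: UnionMember <- Income -> Industry
  P2: UnionMember <- ParentIncome -> Industry
Condition 1 (no descendant of UnionMember in the set): holds — descendants of UnionMember are {Ability, Industry, Region}; none are in {Income}.
Condition 2 (every backdoor path blocked by {Income}):
  P1: blocked at fork node Income ∈ conditioning set.
  P2: open — no interior node is in the conditioning set.
{Income} does not satisfy the backdoor criterion.

No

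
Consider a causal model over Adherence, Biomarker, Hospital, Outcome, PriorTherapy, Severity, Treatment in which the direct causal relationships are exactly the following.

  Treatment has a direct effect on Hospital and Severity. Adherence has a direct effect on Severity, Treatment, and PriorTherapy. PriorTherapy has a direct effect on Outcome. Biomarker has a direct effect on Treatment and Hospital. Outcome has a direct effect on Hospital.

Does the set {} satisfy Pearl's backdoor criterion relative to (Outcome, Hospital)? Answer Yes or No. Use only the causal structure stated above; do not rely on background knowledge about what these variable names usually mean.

Backdoor paths from Outcome to Hospital (paths whose first edge points into Outcome):
  P1: Outcome <- PriorTherapy <- Adherence -> Treatment <- Biomarker -> Hospital
  P2: Outcome <- PriorTherapy <- Adherence -> Treatment -> Hospital
  P3: Outcome <- PriorTherapy <- Adherence -> Severity <- Treatment <- Biomarker -> Hospital
  P4: Outcome <- PriorTherapy <- Adherence -> Severity <- Treatment -> Hospital
Condition 1 (no descendant of Outcome in the set): holds — descendants of Outcome are {Hospital}; none are in {}.
Condition 2 (every backdoor path blocked by {}):
  P1: blocked at collider Treatment (neither it nor any descendant is in the conditioning set).
  P2: open — no interior node is in the conditioning set.
  P3: blocked at collider Severity (neither it nor any descendant is in the conditioning set).
  P4: blocked at collider Severity (neither it nor any descendant is in the conditioning set).
{} does not satisfy the backdoor criterion.

No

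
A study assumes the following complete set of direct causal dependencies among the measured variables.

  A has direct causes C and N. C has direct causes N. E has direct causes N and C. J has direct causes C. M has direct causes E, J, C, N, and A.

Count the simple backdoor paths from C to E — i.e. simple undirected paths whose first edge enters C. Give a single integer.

3

A backdoor path from C to E is any simple undirected path whose first edge points into C (i.e. leaves C via a parent).
Parents of C: {N}.
Enumerating:
  P1: C <- N -> A -> M <- E
  P2: C <- N -> E
  P3: C <- N -> M <- E
That exhausts the simple backdoor paths. Count: 3.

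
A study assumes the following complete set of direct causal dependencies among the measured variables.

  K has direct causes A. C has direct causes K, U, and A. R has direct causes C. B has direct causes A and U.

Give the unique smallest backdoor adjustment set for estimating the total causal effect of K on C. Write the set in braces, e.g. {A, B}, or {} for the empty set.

Variables eligible for adjustment (non-descendants of K, excluding K and C): {A, B, U}.
Backdoor paths from K to C:
  P1: K <- A -> C
  P2: K <- A -> B <- U -> C
The empty set is not sufficient: P1 (K <- A -> C) has no collider blocking it and no conditioned non-collider, so it is open.
Try {A}:
  P1: blocked at fork node A ∈ conditioning set.
  P2: blocked at fork node A ∈ conditioning set.
{A} contains no descendant of K and blocks every backdoor path.
No other singleton works — e.g. {U} leaves P1 open — so {A} is the unique smallest valid adjustment set.

{A}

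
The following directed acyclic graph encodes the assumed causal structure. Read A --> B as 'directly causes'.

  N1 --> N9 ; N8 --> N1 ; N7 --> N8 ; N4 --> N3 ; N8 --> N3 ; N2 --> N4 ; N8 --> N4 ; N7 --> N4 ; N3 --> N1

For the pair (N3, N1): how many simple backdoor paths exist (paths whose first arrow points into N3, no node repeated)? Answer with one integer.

A backdoor path from N3 to N1 is any simple undirected path whose first edge points into N3 (i.e. leaves N3 via a parent).
Parents of N3: {N4, N8}.
Enumerating:
  P1: N3 <- N8 -> N1
  P2: N3 <- N4 <- N7 -> N8 -> N1
  P3: N3 <- N4 <- N8 -> N1
That exhausts the simple backdoor paths. Count: 3.

3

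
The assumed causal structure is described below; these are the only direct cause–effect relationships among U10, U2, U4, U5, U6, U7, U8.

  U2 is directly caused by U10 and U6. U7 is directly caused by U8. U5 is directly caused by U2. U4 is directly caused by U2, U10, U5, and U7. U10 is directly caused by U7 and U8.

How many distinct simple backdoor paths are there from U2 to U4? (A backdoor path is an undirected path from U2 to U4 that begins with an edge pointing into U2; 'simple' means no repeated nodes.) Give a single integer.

A backdoor path from U2 to U4 is any simple undirected path whose first edge points into U2 (i.e. leaves U2 via a parent).
Parents of U2: {U10, U6}.
Enumerating:
  P1: U2 <- U10 <- U8 -> U7 -> U4
  P2: U2 <- U10 <- U7 -> U4
  P3: U2 <- U10 -> U4
That exhausts the simple backdoor paths. Count: 3.

3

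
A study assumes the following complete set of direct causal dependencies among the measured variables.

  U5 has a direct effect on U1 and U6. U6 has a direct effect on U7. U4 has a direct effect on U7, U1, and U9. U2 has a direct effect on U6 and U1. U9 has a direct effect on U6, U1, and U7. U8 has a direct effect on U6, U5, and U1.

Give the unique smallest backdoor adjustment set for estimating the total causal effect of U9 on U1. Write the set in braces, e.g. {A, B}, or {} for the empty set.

Variables eligible for adjustment (non-descendants of U9, excluding U9 and U1): {U2, U4, U5, U8}.
Backdoor paths from U9 to U1:
  P1: U9 <- U4 -> U1
  P2: U9 <- U4 -> U7 <- U6 <- U8 -> U5 -> U1
  P3: U9 <- U4 -> U7 <- U6 <- U8 -> U1
  P4: U9 <- U4 -> U7 <- U6 <- U5 <- U8 -> U1
  P5: U9 <- U4 -> U7 <- U6 <- U5 -> U1
  P6: U9 <- U4 -> U7 <- U6 <- U2 -> U1
The empty set is not sufficient: P1 (U9 <- U4 -> U1) has no collider blocking it and no conditioned non-collider, so it is open.
Try {U4}:
  P1: blocked at fork node U4 ∈ conditioning set.
  P2: blocked at fork node U4 ∈ conditioning set.
  P3: blocked at fork node U4 ∈ conditioning set.
  P4: blocked at fork node U4 ∈ conditioning set.
  P5: blocked at fork node U4 ∈ conditioning set.
  P6: blocked at fork node U4 ∈ conditioning set.
{U4} contains no descendant of U9 and blocks every backdoor path.
No other singleton works — e.g. {U8} leaves P1 open — so {U4} is the unique smallest valid adjustment set.

{U4}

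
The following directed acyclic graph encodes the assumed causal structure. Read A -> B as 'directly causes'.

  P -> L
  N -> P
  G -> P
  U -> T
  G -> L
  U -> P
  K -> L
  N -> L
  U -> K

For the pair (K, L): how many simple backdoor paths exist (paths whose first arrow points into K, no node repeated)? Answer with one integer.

3

A backdoor path from K to L is any simple undirected path whose first edge points into K (i.e. leaves K via a parent).
Parents of K: {U}.
Enumerating:
  P1: K <- U -> P <- N -> L
  P2: K <- U -> P <- G -> L
  P3: K <- U -> P -> L
That exhausts the simple backdoor paths. Count: 3.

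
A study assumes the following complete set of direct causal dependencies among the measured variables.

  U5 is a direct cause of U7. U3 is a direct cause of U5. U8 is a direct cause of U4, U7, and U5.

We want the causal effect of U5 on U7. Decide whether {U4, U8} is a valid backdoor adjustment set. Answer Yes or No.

Yes

Backdoor paths from U5 to U7 (paths whose first edge points into U5):
  P1: U5 <- U8 -> U7
Condition 1 (no descendant of U5 in the set): holds — descendants of U5 are {U7}; none are in {U4, U8}.
Condition 2 (every backdoor path blocked by {U4, U8}):
  P1: blocked at fork node U8 ∈ conditioning set.
{U4, U8} satisfies the backdoor criterion.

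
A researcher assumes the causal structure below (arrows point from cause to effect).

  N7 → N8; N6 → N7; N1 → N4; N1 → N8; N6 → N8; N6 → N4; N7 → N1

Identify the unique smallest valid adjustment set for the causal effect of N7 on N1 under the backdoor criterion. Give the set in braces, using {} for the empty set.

{}

Variables eligible for adjustment (non-descendants of N7, excluding N7 and N1): {N6}.
Backdoor paths from N7 to N1:
  P1: N7 <- N6 -> N4 <- N1
  P2: N7 <- N6 -> N8 <- N1
Each backdoor path contains an unconditioned collider, so every path is already blocked with the empty conditioning set:
  P1: blocked at collider N4 (neither it nor any descendant is in the conditioning set).
  P2: blocked at collider N8 (neither it nor any descendant is in the conditioning set).
The empty set is therefore the unique smallest valid set.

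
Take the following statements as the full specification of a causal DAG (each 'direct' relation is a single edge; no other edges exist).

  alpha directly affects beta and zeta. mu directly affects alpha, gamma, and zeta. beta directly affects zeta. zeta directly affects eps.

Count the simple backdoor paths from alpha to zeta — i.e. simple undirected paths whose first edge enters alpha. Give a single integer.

A backdoor path from alpha to zeta is any simple undirected path whose first edge points into alpha (i.e. leaves alpha via a parent).
Parents of alpha: {mu}.
Enumerating:
  P1: alpha <- mu -> zeta
That exhausts the simple backdoor paths. Count: 1.

1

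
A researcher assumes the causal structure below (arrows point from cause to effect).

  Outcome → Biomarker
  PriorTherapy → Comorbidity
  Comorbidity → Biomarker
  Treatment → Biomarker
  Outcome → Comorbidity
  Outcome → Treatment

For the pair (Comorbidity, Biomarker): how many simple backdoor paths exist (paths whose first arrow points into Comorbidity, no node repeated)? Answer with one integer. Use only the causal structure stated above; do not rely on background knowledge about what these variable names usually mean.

A backdoor path from Comorbidity to Biomarker is any simple undirected path whose first edge points into Comorbidity (i.e. leaves Comorbidity via a parent).
Parents of Comorbidity: {Outcome, PriorTherapy}.
Enumerating:
  P1: Comorbidity <- Outcome -> Treatment -> Biomarker
  P2: Comorbidity <- Outcome -> Biomarker
That exhausts the simple backdoor paths. Count: 2.

2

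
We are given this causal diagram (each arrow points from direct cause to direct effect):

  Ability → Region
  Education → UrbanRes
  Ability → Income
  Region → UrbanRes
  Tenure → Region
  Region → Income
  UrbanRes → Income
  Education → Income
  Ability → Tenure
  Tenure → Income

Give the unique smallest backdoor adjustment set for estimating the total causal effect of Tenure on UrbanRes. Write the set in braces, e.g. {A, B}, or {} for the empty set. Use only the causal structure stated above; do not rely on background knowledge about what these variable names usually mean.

{Ability}

Variables eligible for adjustment (non-descendants of Tenure, excluding Tenure and UrbanRes): {Ability, Education}.
Backdoor paths from Tenure to UrbanRes:
  P1: Tenure <- Ability -> Region -> UrbanRes
  P2: Tenure <- Ability -> Region -> Income <- Education -> UrbanRes
  P3: Tenure <- Ability -> Region -> Income <- UrbanRes
  P4: Tenure <- Ability -> Income <- Education -> UrbanRes
  P5: Tenure <- Ability -> Income <- Region -> UrbanRes
  P6: Tenure <- Ability -> Income <- UrbanRes
The empty set is not sufficient: P1 (Tenure <- Ability -> Region -> UrbanRes) has no collider blocking it and no conditioned non-collider, so it is open.
Try {Ability}:
  P1: blocked at fork node Ability ∈ conditioning set.
  P2: blocked at fork node Ability ∈ conditioning set.
  P3: blocked at fork node Ability ∈ conditioning set.
  P4: blocked at fork node Ability ∈ conditioning set.
  P5: blocked at fork node Ability ∈ conditioning set.
  P6: blocked at fork node Ability ∈ conditioning set.
{Ability} contains no descendant of Tenure and blocks every backdoor path.
No other singleton works — e.g. {Education} leaves P1 open — so {Ability} is the unique smallest valid adjustment set.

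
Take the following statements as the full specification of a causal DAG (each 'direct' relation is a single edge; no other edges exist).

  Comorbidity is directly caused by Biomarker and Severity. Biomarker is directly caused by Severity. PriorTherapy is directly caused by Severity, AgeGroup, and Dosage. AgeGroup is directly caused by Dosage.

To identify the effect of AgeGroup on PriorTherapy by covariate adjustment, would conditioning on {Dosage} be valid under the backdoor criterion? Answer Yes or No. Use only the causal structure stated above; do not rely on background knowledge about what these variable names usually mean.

Yes

Backdoor paths from AgeGroup to PriorTherapy (paths whose first edge points into AgeGroup):
  P1: AgeGroup <- Dosage -> PriorTherapy
Condition 1 (no descendant of AgeGroup in the set): holds — descendants of AgeGroup are {PriorTherapy}; none are in {Dosage}.
Condition 2 (every backdoor path blocked by {Dosage}):
  P1: blocked at fork node Dosage ∈ conditioning set.
{Dosage} satisfies the backdoor criterion.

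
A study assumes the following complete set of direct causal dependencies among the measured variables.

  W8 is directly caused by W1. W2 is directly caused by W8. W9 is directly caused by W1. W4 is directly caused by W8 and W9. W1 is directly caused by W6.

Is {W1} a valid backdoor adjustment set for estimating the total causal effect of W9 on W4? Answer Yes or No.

Yes

Backdoor paths from W9 to W4 (paths whose first edge points into W9):
  P1: W9 <- W1 -> W8 -> W4
Condition 1 (no descendant of W9 in the set): holds — descendants of W9 are {W4}; none are in {W1}.
Condition 2 (every backdoor path blocked by {W1}):
  P1: blocked at fork node W1 ∈ conditioning set.
{W1} satisfies the backdoor criterion.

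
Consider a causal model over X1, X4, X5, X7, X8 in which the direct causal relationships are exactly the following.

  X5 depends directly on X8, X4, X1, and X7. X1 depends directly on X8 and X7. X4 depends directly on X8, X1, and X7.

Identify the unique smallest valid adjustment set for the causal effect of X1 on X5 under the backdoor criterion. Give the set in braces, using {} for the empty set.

{X7, X8}

Variables eligible for adjustment (non-descendants of X1, excluding X1 and X5): {X7, X8}.
Backdoor paths from X1 to X5:
  P1: X1 <- X8 -> X4 <- X7 -> X5
  P2: X1 <- X8 -> X4 -> X5
  P3: X1 <- X8 -> X5
  P4: X1 <- X7 -> X4 <- X8 -> X5
  P5: X1 <- X7 -> X4 -> X5
  P6: X1 <- X7 -> X5
The empty set is not sufficient: P2 (X1 <- X8 -> X4 -> X5) has no collider blocking it and no conditioned non-collider, so it is open.
Try {X7, X8}:
  P1: blocked at fork node X8 ∈ conditioning set.
  P2: blocked at fork node X8 ∈ conditioning set.
  P3: blocked at fork node X8 ∈ conditioning set.
  P4: blocked at fork node X7 ∈ conditioning set.
  P5: blocked at fork node X7 ∈ conditioning set.
  P6: blocked at fork node X7 ∈ conditioning set.
{X7, X8} contains no descendant of X1 and blocks every backdoor path.
Every element of {X7, X8} is needed (dropping X7 leaves P5 open; dropping X8 leaves P2 open), so no proper subset is valid.
Among all size-2 subsets of the eligible variables, only {X7, X8} blocks every backdoor path, so it is the unique smallest valid adjustment set.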